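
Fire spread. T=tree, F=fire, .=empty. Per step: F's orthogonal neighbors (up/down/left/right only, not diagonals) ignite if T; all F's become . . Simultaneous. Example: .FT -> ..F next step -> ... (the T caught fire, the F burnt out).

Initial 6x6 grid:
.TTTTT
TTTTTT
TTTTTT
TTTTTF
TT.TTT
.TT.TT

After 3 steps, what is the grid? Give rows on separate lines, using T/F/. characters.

Step 1: 3 trees catch fire, 1 burn out
  .TTTTT
  TTTTTT
  TTTTTF
  TTTTF.
  TT.TTF
  .TT.TT
Step 2: 5 trees catch fire, 3 burn out
  .TTTTT
  TTTTTF
  TTTTF.
  TTTF..
  TT.TF.
  .TT.TF
Step 3: 6 trees catch fire, 5 burn out
  .TTTTF
  TTTTF.
  TTTF..
  TTF...
  TT.F..
  .TT.F.

.TTTTF
TTTTF.
TTTF..
TTF...
TT.F..
.TT.F.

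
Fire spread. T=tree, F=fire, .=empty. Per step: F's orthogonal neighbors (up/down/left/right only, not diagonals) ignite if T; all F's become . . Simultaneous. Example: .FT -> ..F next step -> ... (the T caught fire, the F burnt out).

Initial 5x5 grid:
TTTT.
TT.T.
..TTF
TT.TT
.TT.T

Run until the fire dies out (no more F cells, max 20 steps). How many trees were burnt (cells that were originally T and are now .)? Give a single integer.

Answer: 12

Derivation:
Step 1: +2 fires, +1 burnt (F count now 2)
Step 2: +4 fires, +2 burnt (F count now 4)
Step 3: +1 fires, +4 burnt (F count now 1)
Step 4: +1 fires, +1 burnt (F count now 1)
Step 5: +1 fires, +1 burnt (F count now 1)
Step 6: +2 fires, +1 burnt (F count now 2)
Step 7: +1 fires, +2 burnt (F count now 1)
Step 8: +0 fires, +1 burnt (F count now 0)
Fire out after step 8
Initially T: 16, now '.': 21
Total burnt (originally-T cells now '.'): 12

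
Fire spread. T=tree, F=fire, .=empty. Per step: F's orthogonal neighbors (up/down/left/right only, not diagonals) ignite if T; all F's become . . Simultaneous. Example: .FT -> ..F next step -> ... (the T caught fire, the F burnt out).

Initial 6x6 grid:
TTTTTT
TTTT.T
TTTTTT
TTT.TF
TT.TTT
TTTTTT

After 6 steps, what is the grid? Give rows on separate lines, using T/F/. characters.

Step 1: 3 trees catch fire, 1 burn out
  TTTTTT
  TTTT.T
  TTTTTF
  TTT.F.
  TT.TTF
  TTTTTT
Step 2: 4 trees catch fire, 3 burn out
  TTTTTT
  TTTT.F
  TTTTF.
  TTT...
  TT.TF.
  TTTTTF
Step 3: 4 trees catch fire, 4 burn out
  TTTTTF
  TTTT..
  TTTF..
  TTT...
  TT.F..
  TTTTF.
Step 4: 4 trees catch fire, 4 burn out
  TTTTF.
  TTTF..
  TTF...
  TTT...
  TT....
  TTTF..
Step 5: 5 trees catch fire, 4 burn out
  TTTF..
  TTF...
  TF....
  TTF...
  TT....
  TTF...
Step 6: 5 trees catch fire, 5 burn out
  TTF...
  TF....
  F.....
  TF....
  TT....
  TF....

TTF...
TF....
F.....
TF....
TT....
TF....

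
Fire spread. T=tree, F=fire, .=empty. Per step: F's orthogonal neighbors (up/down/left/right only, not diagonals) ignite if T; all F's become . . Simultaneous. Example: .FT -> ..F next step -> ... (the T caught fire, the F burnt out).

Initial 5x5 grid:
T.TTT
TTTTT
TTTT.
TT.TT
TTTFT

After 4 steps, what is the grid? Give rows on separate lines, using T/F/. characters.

Step 1: 3 trees catch fire, 1 burn out
  T.TTT
  TTTTT
  TTTT.
  TT.FT
  TTF.F
Step 2: 3 trees catch fire, 3 burn out
  T.TTT
  TTTTT
  TTTF.
  TT..F
  TF...
Step 3: 4 trees catch fire, 3 burn out
  T.TTT
  TTTFT
  TTF..
  TF...
  F....
Step 4: 5 trees catch fire, 4 burn out
  T.TFT
  TTF.F
  TF...
  F....
  .....

T.TFT
TTF.F
TF...
F....
.....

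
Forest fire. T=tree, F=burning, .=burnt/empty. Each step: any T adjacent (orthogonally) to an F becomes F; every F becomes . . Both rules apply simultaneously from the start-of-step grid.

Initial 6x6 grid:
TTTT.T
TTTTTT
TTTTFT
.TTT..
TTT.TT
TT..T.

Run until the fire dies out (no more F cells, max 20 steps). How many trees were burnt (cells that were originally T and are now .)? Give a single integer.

Answer: 24

Derivation:
Step 1: +3 fires, +1 burnt (F count now 3)
Step 2: +4 fires, +3 burnt (F count now 4)
Step 3: +5 fires, +4 burnt (F count now 5)
Step 4: +5 fires, +5 burnt (F count now 5)
Step 5: +3 fires, +5 burnt (F count now 3)
Step 6: +3 fires, +3 burnt (F count now 3)
Step 7: +1 fires, +3 burnt (F count now 1)
Step 8: +0 fires, +1 burnt (F count now 0)
Fire out after step 8
Initially T: 27, now '.': 33
Total burnt (originally-T cells now '.'): 24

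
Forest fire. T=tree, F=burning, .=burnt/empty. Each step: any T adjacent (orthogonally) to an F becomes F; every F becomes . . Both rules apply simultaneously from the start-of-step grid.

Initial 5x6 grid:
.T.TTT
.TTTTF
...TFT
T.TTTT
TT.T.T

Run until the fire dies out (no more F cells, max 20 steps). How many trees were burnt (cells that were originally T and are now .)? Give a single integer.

Step 1: +5 fires, +2 burnt (F count now 5)
Step 2: +4 fires, +5 burnt (F count now 4)
Step 3: +5 fires, +4 burnt (F count now 5)
Step 4: +1 fires, +5 burnt (F count now 1)
Step 5: +1 fires, +1 burnt (F count now 1)
Step 6: +0 fires, +1 burnt (F count now 0)
Fire out after step 6
Initially T: 19, now '.': 27
Total burnt (originally-T cells now '.'): 16

Answer: 16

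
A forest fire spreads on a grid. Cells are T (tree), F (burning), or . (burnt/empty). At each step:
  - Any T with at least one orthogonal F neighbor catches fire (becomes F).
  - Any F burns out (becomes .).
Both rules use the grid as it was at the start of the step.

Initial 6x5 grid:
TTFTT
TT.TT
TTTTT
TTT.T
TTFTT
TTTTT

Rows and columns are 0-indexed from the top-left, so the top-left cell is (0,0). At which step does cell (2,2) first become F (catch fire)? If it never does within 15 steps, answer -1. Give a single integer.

Step 1: cell (2,2)='T' (+6 fires, +2 burnt)
Step 2: cell (2,2)='F' (+10 fires, +6 burnt)
  -> target ignites at step 2
Step 3: cell (2,2)='.' (+8 fires, +10 burnt)
Step 4: cell (2,2)='.' (+2 fires, +8 burnt)
Step 5: cell (2,2)='.' (+0 fires, +2 burnt)
  fire out at step 5

2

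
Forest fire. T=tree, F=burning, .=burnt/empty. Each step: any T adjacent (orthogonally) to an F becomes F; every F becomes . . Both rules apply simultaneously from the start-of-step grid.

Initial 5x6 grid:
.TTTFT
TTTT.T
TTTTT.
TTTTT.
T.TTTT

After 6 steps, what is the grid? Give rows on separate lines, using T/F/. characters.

Step 1: 2 trees catch fire, 1 burn out
  .TTF.F
  TTTT.T
  TTTTT.
  TTTTT.
  T.TTTT
Step 2: 3 trees catch fire, 2 burn out
  .TF...
  TTTF.F
  TTTTT.
  TTTTT.
  T.TTTT
Step 3: 3 trees catch fire, 3 burn out
  .F....
  TTF...
  TTTFT.
  TTTTT.
  T.TTTT
Step 4: 4 trees catch fire, 3 burn out
  ......
  TF....
  TTF.F.
  TTTFT.
  T.TTTT
Step 5: 5 trees catch fire, 4 burn out
  ......
  F.....
  TF....
  TTF.F.
  T.TFTT
Step 6: 4 trees catch fire, 5 burn out
  ......
  ......
  F.....
  TF....
  T.F.FT

......
......
F.....
TF....
T.F.FT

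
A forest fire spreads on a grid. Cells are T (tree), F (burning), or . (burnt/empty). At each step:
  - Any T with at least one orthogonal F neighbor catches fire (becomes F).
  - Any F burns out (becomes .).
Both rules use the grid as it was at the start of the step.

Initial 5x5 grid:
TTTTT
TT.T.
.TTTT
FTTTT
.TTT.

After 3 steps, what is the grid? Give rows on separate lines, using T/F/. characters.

Step 1: 1 trees catch fire, 1 burn out
  TTTTT
  TT.T.
  .TTTT
  .FTTT
  .TTT.
Step 2: 3 trees catch fire, 1 burn out
  TTTTT
  TT.T.
  .FTTT
  ..FTT
  .FTT.
Step 3: 4 trees catch fire, 3 burn out
  TTTTT
  TF.T.
  ..FTT
  ...FT
  ..FT.

TTTTT
TF.T.
..FTT
...FT
..FT.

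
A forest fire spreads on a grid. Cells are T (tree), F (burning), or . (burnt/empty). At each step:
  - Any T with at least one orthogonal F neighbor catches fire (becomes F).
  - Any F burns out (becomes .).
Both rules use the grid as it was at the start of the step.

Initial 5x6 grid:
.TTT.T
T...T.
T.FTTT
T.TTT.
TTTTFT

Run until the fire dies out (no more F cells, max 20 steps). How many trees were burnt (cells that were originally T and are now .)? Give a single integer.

Step 1: +5 fires, +2 burnt (F count now 5)
Step 2: +3 fires, +5 burnt (F count now 3)
Step 3: +3 fires, +3 burnt (F count now 3)
Step 4: +1 fires, +3 burnt (F count now 1)
Step 5: +1 fires, +1 burnt (F count now 1)
Step 6: +1 fires, +1 burnt (F count now 1)
Step 7: +1 fires, +1 burnt (F count now 1)
Step 8: +0 fires, +1 burnt (F count now 0)
Fire out after step 8
Initially T: 19, now '.': 26
Total burnt (originally-T cells now '.'): 15

Answer: 15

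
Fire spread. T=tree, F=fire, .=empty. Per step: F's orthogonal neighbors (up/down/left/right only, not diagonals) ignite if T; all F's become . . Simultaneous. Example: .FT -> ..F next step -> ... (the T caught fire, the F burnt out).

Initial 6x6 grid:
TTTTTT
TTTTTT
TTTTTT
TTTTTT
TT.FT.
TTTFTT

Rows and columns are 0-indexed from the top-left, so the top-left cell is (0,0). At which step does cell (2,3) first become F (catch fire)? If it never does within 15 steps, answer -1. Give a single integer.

Step 1: cell (2,3)='T' (+4 fires, +2 burnt)
Step 2: cell (2,3)='F' (+5 fires, +4 burnt)
  -> target ignites at step 2
Step 3: cell (2,3)='.' (+7 fires, +5 burnt)
Step 4: cell (2,3)='.' (+7 fires, +7 burnt)
Step 5: cell (2,3)='.' (+5 fires, +7 burnt)
Step 6: cell (2,3)='.' (+3 fires, +5 burnt)
Step 7: cell (2,3)='.' (+1 fires, +3 burnt)
Step 8: cell (2,3)='.' (+0 fires, +1 burnt)
  fire out at step 8

2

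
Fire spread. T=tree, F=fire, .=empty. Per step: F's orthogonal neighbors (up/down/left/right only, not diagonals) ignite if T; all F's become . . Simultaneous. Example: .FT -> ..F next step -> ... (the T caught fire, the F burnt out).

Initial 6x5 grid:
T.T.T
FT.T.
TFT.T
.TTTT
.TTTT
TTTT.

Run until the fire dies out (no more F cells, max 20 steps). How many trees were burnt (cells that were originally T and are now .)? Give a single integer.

Step 1: +5 fires, +2 burnt (F count now 5)
Step 2: +2 fires, +5 burnt (F count now 2)
Step 3: +3 fires, +2 burnt (F count now 3)
Step 4: +4 fires, +3 burnt (F count now 4)
Step 5: +3 fires, +4 burnt (F count now 3)
Step 6: +0 fires, +3 burnt (F count now 0)
Fire out after step 6
Initially T: 20, now '.': 27
Total burnt (originally-T cells now '.'): 17

Answer: 17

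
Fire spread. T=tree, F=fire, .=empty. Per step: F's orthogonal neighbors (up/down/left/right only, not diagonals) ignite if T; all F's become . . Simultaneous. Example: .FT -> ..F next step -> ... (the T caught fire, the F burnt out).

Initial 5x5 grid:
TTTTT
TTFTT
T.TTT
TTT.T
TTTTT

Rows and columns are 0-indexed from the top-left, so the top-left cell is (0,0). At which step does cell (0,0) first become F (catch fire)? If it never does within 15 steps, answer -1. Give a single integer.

Step 1: cell (0,0)='T' (+4 fires, +1 burnt)
Step 2: cell (0,0)='T' (+6 fires, +4 burnt)
Step 3: cell (0,0)='F' (+6 fires, +6 burnt)
  -> target ignites at step 3
Step 4: cell (0,0)='.' (+4 fires, +6 burnt)
Step 5: cell (0,0)='.' (+2 fires, +4 burnt)
Step 6: cell (0,0)='.' (+0 fires, +2 burnt)
  fire out at step 6

3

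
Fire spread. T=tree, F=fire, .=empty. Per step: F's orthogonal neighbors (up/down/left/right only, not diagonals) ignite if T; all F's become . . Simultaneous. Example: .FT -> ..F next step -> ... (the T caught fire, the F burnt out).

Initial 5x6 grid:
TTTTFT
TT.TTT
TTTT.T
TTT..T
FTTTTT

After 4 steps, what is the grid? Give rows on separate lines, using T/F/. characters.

Step 1: 5 trees catch fire, 2 burn out
  TTTF.F
  TT.TFT
  TTTT.T
  FTT..T
  .FTTTT
Step 2: 6 trees catch fire, 5 burn out
  TTF...
  TT.F.F
  FTTT.T
  .FT..T
  ..FTTT
Step 3: 7 trees catch fire, 6 burn out
  TF....
  FT....
  .FTF.F
  ..F..T
  ...FTT
Step 4: 5 trees catch fire, 7 burn out
  F.....
  .F....
  ..F...
  .....F
  ....FT

F.....
.F....
..F...
.....F
....FT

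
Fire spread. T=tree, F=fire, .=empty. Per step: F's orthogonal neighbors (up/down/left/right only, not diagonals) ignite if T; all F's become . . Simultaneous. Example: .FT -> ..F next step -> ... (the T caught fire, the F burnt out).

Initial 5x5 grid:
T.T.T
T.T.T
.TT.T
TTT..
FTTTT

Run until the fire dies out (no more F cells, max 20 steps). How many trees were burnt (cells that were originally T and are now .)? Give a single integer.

Answer: 11

Derivation:
Step 1: +2 fires, +1 burnt (F count now 2)
Step 2: +2 fires, +2 burnt (F count now 2)
Step 3: +3 fires, +2 burnt (F count now 3)
Step 4: +2 fires, +3 burnt (F count now 2)
Step 5: +1 fires, +2 burnt (F count now 1)
Step 6: +1 fires, +1 burnt (F count now 1)
Step 7: +0 fires, +1 burnt (F count now 0)
Fire out after step 7
Initially T: 16, now '.': 20
Total burnt (originally-T cells now '.'): 11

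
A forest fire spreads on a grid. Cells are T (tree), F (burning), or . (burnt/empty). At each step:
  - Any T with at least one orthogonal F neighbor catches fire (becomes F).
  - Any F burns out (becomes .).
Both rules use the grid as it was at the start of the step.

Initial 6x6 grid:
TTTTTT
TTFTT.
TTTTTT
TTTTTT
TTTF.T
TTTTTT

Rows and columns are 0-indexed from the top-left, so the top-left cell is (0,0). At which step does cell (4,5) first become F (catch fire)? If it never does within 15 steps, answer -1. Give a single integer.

Step 1: cell (4,5)='T' (+7 fires, +2 burnt)
Step 2: cell (4,5)='T' (+11 fires, +7 burnt)
Step 3: cell (4,5)='T' (+9 fires, +11 burnt)
Step 4: cell (4,5)='F' (+5 fires, +9 burnt)
  -> target ignites at step 4
Step 5: cell (4,5)='.' (+0 fires, +5 burnt)
  fire out at step 5

4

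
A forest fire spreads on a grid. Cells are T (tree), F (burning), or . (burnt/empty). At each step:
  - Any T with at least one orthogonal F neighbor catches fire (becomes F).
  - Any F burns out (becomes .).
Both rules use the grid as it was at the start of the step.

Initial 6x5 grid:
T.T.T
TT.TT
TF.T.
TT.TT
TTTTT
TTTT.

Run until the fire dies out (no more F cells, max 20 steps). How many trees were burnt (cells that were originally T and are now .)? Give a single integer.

Answer: 21

Derivation:
Step 1: +3 fires, +1 burnt (F count now 3)
Step 2: +3 fires, +3 burnt (F count now 3)
Step 3: +4 fires, +3 burnt (F count now 4)
Step 4: +3 fires, +4 burnt (F count now 3)
Step 5: +3 fires, +3 burnt (F count now 3)
Step 6: +2 fires, +3 burnt (F count now 2)
Step 7: +1 fires, +2 burnt (F count now 1)
Step 8: +1 fires, +1 burnt (F count now 1)
Step 9: +1 fires, +1 burnt (F count now 1)
Step 10: +0 fires, +1 burnt (F count now 0)
Fire out after step 10
Initially T: 22, now '.': 29
Total burnt (originally-T cells now '.'): 21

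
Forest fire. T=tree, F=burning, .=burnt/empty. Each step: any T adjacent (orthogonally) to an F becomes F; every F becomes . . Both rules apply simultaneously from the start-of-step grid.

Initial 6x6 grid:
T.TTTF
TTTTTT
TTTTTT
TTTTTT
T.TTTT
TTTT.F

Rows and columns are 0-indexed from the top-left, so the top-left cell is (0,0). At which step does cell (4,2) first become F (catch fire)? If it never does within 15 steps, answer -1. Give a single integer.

Step 1: cell (4,2)='T' (+3 fires, +2 burnt)
Step 2: cell (4,2)='T' (+5 fires, +3 burnt)
Step 3: cell (4,2)='T' (+5 fires, +5 burnt)
Step 4: cell (4,2)='F' (+5 fires, +5 burnt)
  -> target ignites at step 4
Step 5: cell (4,2)='.' (+4 fires, +5 burnt)
Step 6: cell (4,2)='.' (+4 fires, +4 burnt)
Step 7: cell (4,2)='.' (+4 fires, +4 burnt)
Step 8: cell (4,2)='.' (+1 fires, +4 burnt)
Step 9: cell (4,2)='.' (+0 fires, +1 burnt)
  fire out at step 9

4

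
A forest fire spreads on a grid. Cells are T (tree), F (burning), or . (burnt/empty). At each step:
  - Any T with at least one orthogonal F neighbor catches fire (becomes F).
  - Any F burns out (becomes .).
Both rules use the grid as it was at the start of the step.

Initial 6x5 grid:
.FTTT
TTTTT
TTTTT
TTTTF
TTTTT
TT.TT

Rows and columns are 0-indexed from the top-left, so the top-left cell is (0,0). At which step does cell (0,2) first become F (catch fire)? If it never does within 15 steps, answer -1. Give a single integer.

Step 1: cell (0,2)='F' (+5 fires, +2 burnt)
  -> target ignites at step 1
Step 2: cell (0,2)='.' (+9 fires, +5 burnt)
Step 3: cell (0,2)='.' (+7 fires, +9 burnt)
Step 4: cell (0,2)='.' (+2 fires, +7 burnt)
Step 5: cell (0,2)='.' (+2 fires, +2 burnt)
Step 6: cell (0,2)='.' (+1 fires, +2 burnt)
Step 7: cell (0,2)='.' (+0 fires, +1 burnt)
  fire out at step 7

1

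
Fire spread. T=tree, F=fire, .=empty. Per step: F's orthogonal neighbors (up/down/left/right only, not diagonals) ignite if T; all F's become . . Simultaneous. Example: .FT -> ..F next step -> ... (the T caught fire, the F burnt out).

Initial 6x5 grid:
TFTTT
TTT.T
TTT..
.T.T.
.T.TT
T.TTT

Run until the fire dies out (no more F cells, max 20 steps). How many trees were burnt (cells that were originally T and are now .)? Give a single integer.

Answer: 13

Derivation:
Step 1: +3 fires, +1 burnt (F count now 3)
Step 2: +4 fires, +3 burnt (F count now 4)
Step 3: +4 fires, +4 burnt (F count now 4)
Step 4: +2 fires, +4 burnt (F count now 2)
Step 5: +0 fires, +2 burnt (F count now 0)
Fire out after step 5
Initially T: 20, now '.': 23
Total burnt (originally-T cells now '.'): 13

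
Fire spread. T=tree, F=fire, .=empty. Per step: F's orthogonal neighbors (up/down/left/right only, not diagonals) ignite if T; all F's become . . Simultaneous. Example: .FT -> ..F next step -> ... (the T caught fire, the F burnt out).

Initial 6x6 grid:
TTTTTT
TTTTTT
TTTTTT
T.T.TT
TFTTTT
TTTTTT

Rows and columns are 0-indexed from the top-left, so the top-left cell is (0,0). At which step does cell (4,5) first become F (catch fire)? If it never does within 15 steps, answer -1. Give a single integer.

Step 1: cell (4,5)='T' (+3 fires, +1 burnt)
Step 2: cell (4,5)='T' (+5 fires, +3 burnt)
Step 3: cell (4,5)='T' (+4 fires, +5 burnt)
Step 4: cell (4,5)='F' (+7 fires, +4 burnt)
  -> target ignites at step 4
Step 5: cell (4,5)='.' (+7 fires, +7 burnt)
Step 6: cell (4,5)='.' (+4 fires, +7 burnt)
Step 7: cell (4,5)='.' (+2 fires, +4 burnt)
Step 8: cell (4,5)='.' (+1 fires, +2 burnt)
Step 9: cell (4,5)='.' (+0 fires, +1 burnt)
  fire out at step 9

4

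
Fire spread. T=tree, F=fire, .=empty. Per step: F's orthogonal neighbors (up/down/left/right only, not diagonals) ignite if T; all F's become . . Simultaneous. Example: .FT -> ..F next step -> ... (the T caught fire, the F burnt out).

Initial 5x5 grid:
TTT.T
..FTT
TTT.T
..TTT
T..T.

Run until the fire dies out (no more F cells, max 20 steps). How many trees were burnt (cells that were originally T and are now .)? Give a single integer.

Answer: 14

Derivation:
Step 1: +3 fires, +1 burnt (F count now 3)
Step 2: +4 fires, +3 burnt (F count now 4)
Step 3: +5 fires, +4 burnt (F count now 5)
Step 4: +2 fires, +5 burnt (F count now 2)
Step 5: +0 fires, +2 burnt (F count now 0)
Fire out after step 5
Initially T: 15, now '.': 24
Total burnt (originally-T cells now '.'): 14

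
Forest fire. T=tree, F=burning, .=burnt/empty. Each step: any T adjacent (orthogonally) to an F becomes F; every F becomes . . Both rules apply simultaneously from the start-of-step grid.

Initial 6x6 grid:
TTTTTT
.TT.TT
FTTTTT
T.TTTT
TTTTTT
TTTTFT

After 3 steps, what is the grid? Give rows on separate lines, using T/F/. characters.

Step 1: 5 trees catch fire, 2 burn out
  TTTTTT
  .TT.TT
  .FTTTT
  F.TTTT
  TTTTFT
  TTTF.F
Step 2: 7 trees catch fire, 5 burn out
  TTTTTT
  .FT.TT
  ..FTTT
  ..TTFT
  FTTF.F
  TTF...
Step 3: 11 trees catch fire, 7 burn out
  TFTTTT
  ..F.TT
  ...FFT
  ..FF.F
  .FF...
  FF....

TFTTTT
..F.TT
...FFT
..FF.F
.FF...
FF....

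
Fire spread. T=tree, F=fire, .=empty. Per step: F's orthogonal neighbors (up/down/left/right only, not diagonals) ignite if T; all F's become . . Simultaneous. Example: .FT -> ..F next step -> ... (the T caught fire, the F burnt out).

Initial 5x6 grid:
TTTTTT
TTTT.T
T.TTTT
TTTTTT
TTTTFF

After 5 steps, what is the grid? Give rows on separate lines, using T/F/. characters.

Step 1: 3 trees catch fire, 2 burn out
  TTTTTT
  TTTT.T
  T.TTTT
  TTTTFF
  TTTF..
Step 2: 4 trees catch fire, 3 burn out
  TTTTTT
  TTTT.T
  T.TTFF
  TTTF..
  TTF...
Step 3: 4 trees catch fire, 4 burn out
  TTTTTT
  TTTT.F
  T.TF..
  TTF...
  TF....
Step 4: 5 trees catch fire, 4 burn out
  TTTTTF
  TTTF..
  T.F...
  TF....
  F.....
Step 5: 4 trees catch fire, 5 burn out
  TTTFF.
  TTF...
  T.....
  F.....
  ......

TTTFF.
TTF...
T.....
F.....
......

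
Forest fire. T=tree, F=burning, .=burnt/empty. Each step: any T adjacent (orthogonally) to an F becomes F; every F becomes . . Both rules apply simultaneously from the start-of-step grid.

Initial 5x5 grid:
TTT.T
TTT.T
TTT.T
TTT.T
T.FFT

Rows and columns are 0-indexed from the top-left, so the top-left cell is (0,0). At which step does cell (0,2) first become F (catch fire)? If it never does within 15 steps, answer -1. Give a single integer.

Step 1: cell (0,2)='T' (+2 fires, +2 burnt)
Step 2: cell (0,2)='T' (+3 fires, +2 burnt)
Step 3: cell (0,2)='T' (+4 fires, +3 burnt)
Step 4: cell (0,2)='F' (+5 fires, +4 burnt)
  -> target ignites at step 4
Step 5: cell (0,2)='.' (+3 fires, +5 burnt)
Step 6: cell (0,2)='.' (+1 fires, +3 burnt)
Step 7: cell (0,2)='.' (+0 fires, +1 burnt)
  fire out at step 7

4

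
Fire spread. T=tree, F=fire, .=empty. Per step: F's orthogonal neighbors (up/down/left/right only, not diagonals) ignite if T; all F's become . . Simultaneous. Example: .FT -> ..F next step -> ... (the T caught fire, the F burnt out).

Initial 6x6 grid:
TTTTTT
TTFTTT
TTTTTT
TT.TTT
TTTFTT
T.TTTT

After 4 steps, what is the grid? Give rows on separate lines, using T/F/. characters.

Step 1: 8 trees catch fire, 2 burn out
  TTFTTT
  TF.FTT
  TTFTTT
  TT.FTT
  TTF.FT
  T.TFTT
Step 2: 11 trees catch fire, 8 burn out
  TF.FTT
  F...FT
  TF.FTT
  TT..FT
  TF...F
  T.F.FT
Step 3: 9 trees catch fire, 11 burn out
  F...FT
  .....F
  F...FT
  TF...F
  F.....
  T....F
Step 4: 4 trees catch fire, 9 burn out
  .....F
  ......
  .....F
  F.....
  ......
  F.....

.....F
......
.....F
F.....
......
F.....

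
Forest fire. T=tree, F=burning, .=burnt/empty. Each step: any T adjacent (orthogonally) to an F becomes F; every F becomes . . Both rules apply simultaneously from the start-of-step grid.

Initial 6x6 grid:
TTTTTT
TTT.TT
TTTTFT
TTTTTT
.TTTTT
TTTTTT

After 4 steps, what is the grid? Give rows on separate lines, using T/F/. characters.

Step 1: 4 trees catch fire, 1 burn out
  TTTTTT
  TTT.FT
  TTTF.F
  TTTTFT
  .TTTTT
  TTTTTT
Step 2: 6 trees catch fire, 4 burn out
  TTTTFT
  TTT..F
  TTF...
  TTTF.F
  .TTTFT
  TTTTTT
Step 3: 8 trees catch fire, 6 burn out
  TTTF.F
  TTF...
  TF....
  TTF...
  .TTF.F
  TTTTFT
Step 4: 7 trees catch fire, 8 burn out
  TTF...
  TF....
  F.....
  TF....
  .TF...
  TTTF.F

TTF...
TF....
F.....
TF....
.TF...
TTTF.F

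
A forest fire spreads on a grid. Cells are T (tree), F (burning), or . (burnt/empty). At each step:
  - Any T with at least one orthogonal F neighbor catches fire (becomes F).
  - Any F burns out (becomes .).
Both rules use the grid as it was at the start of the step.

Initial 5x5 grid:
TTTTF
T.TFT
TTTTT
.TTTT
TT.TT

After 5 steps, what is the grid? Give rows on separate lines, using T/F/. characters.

Step 1: 4 trees catch fire, 2 burn out
  TTTF.
  T.F.F
  TTTFT
  .TTTT
  TT.TT
Step 2: 4 trees catch fire, 4 burn out
  TTF..
  T....
  TTF.F
  .TTFT
  TT.TT
Step 3: 5 trees catch fire, 4 burn out
  TF...
  T....
  TF...
  .TF.F
  TT.FT
Step 4: 4 trees catch fire, 5 burn out
  F....
  T....
  F....
  .F...
  TT..F
Step 5: 2 trees catch fire, 4 burn out
  .....
  F....
  .....
  .....
  TF...

.....
F....
.....
.....
TF...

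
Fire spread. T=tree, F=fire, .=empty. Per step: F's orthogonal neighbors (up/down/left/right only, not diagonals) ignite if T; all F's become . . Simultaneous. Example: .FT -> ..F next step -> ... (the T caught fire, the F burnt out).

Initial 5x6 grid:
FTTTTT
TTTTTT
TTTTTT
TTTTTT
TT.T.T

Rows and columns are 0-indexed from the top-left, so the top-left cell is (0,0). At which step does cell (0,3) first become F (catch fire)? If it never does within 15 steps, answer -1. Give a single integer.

Step 1: cell (0,3)='T' (+2 fires, +1 burnt)
Step 2: cell (0,3)='T' (+3 fires, +2 burnt)
Step 3: cell (0,3)='F' (+4 fires, +3 burnt)
  -> target ignites at step 3
Step 4: cell (0,3)='.' (+5 fires, +4 burnt)
Step 5: cell (0,3)='.' (+5 fires, +5 burnt)
Step 6: cell (0,3)='.' (+3 fires, +5 burnt)
Step 7: cell (0,3)='.' (+3 fires, +3 burnt)
Step 8: cell (0,3)='.' (+1 fires, +3 burnt)
Step 9: cell (0,3)='.' (+1 fires, +1 burnt)
Step 10: cell (0,3)='.' (+0 fires, +1 burnt)
  fire out at step 10

3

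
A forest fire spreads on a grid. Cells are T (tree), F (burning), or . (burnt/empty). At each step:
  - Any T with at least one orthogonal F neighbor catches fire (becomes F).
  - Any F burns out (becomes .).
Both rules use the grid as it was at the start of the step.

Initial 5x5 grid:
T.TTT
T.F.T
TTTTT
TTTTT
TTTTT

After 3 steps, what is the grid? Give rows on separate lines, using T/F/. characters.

Step 1: 2 trees catch fire, 1 burn out
  T.FTT
  T...T
  TTFTT
  TTTTT
  TTTTT
Step 2: 4 trees catch fire, 2 burn out
  T..FT
  T...T
  TF.FT
  TTFTT
  TTTTT
Step 3: 6 trees catch fire, 4 burn out
  T...F
  T...T
  F...F
  TF.FT
  TTFTT

T...F
T...T
F...F
TF.FT
TTFTT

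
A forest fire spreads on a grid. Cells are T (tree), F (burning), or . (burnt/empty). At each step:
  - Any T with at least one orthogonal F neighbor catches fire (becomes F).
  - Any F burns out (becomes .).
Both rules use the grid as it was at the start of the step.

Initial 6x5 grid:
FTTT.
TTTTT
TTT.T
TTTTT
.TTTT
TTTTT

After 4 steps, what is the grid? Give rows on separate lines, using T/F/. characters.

Step 1: 2 trees catch fire, 1 burn out
  .FTT.
  FTTTT
  TTT.T
  TTTTT
  .TTTT
  TTTTT
Step 2: 3 trees catch fire, 2 burn out
  ..FT.
  .FTTT
  FTT.T
  TTTTT
  .TTTT
  TTTTT
Step 3: 4 trees catch fire, 3 burn out
  ...F.
  ..FTT
  .FT.T
  FTTTT
  .TTTT
  TTTTT
Step 4: 3 trees catch fire, 4 burn out
  .....
  ...FT
  ..F.T
  .FTTT
  .TTTT
  TTTTT

.....
...FT
..F.T
.FTTT
.TTTT
TTTTT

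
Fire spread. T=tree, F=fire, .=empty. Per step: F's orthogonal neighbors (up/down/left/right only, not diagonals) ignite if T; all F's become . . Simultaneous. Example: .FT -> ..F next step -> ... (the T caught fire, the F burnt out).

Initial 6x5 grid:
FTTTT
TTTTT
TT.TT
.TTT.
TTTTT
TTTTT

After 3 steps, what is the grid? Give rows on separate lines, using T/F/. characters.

Step 1: 2 trees catch fire, 1 burn out
  .FTTT
  FTTTT
  TT.TT
  .TTT.
  TTTTT
  TTTTT
Step 2: 3 trees catch fire, 2 burn out
  ..FTT
  .FTTT
  FT.TT
  .TTT.
  TTTTT
  TTTTT
Step 3: 3 trees catch fire, 3 burn out
  ...FT
  ..FTT
  .F.TT
  .TTT.
  TTTTT
  TTTTT

...FT
..FTT
.F.TT
.TTT.
TTTTT
TTTTT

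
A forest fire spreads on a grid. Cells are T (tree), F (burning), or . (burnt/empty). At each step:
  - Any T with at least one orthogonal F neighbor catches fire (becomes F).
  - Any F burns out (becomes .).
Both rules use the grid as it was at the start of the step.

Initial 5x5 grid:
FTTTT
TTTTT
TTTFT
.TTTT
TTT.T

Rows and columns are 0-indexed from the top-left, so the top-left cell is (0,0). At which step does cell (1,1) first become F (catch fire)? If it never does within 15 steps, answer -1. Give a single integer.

Step 1: cell (1,1)='T' (+6 fires, +2 burnt)
Step 2: cell (1,1)='F' (+9 fires, +6 burnt)
  -> target ignites at step 2
Step 3: cell (1,1)='.' (+4 fires, +9 burnt)
Step 4: cell (1,1)='.' (+1 fires, +4 burnt)
Step 5: cell (1,1)='.' (+1 fires, +1 burnt)
Step 6: cell (1,1)='.' (+0 fires, +1 burnt)
  fire out at step 6

2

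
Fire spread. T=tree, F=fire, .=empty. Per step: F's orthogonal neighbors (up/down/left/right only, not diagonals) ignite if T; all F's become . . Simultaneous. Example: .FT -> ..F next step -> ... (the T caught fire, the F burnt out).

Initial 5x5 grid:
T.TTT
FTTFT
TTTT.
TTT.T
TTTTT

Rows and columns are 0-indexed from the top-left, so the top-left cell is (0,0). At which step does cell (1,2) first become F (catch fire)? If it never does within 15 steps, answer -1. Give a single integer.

Step 1: cell (1,2)='F' (+7 fires, +2 burnt)
  -> target ignites at step 1
Step 2: cell (1,2)='.' (+5 fires, +7 burnt)
Step 3: cell (1,2)='.' (+3 fires, +5 burnt)
Step 4: cell (1,2)='.' (+2 fires, +3 burnt)
Step 5: cell (1,2)='.' (+1 fires, +2 burnt)
Step 6: cell (1,2)='.' (+1 fires, +1 burnt)
Step 7: cell (1,2)='.' (+1 fires, +1 burnt)
Step 8: cell (1,2)='.' (+0 fires, +1 burnt)
  fire out at step 8

1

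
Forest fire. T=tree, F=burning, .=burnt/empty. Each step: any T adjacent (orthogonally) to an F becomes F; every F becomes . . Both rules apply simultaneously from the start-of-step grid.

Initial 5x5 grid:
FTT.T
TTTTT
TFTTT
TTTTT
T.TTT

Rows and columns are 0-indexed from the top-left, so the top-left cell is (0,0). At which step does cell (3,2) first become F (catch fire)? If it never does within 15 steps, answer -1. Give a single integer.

Step 1: cell (3,2)='T' (+6 fires, +2 burnt)
Step 2: cell (3,2)='F' (+5 fires, +6 burnt)
  -> target ignites at step 2
Step 3: cell (3,2)='.' (+5 fires, +5 burnt)
Step 4: cell (3,2)='.' (+3 fires, +5 burnt)
Step 5: cell (3,2)='.' (+2 fires, +3 burnt)
Step 6: cell (3,2)='.' (+0 fires, +2 burnt)
  fire out at step 6

2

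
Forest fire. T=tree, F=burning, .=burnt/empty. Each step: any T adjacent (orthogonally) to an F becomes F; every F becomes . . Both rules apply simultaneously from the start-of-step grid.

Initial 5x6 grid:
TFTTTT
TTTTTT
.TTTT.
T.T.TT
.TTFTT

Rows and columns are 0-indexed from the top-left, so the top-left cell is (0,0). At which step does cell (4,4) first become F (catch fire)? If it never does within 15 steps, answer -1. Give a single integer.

Step 1: cell (4,4)='F' (+5 fires, +2 burnt)
  -> target ignites at step 1
Step 2: cell (4,4)='.' (+8 fires, +5 burnt)
Step 3: cell (4,4)='.' (+5 fires, +8 burnt)
Step 4: cell (4,4)='.' (+3 fires, +5 burnt)
Step 5: cell (4,4)='.' (+1 fires, +3 burnt)
Step 6: cell (4,4)='.' (+0 fires, +1 burnt)
  fire out at step 6

1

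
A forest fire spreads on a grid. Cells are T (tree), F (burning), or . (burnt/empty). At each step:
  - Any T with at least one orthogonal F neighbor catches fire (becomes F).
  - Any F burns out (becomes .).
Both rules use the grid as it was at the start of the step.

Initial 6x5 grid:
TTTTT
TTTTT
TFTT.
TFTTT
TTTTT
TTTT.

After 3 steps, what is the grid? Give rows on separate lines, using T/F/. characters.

Step 1: 6 trees catch fire, 2 burn out
  TTTTT
  TFTTT
  F.FT.
  F.FTT
  TFTTT
  TTTT.
Step 2: 8 trees catch fire, 6 burn out
  TFTTT
  F.FTT
  ...F.
  ...FT
  F.FTT
  TFTT.
Step 3: 7 trees catch fire, 8 burn out
  F.FTT
  ...FT
  .....
  ....F
  ...FT
  F.FT.

F.FTT
...FT
.....
....F
...FT
F.FT.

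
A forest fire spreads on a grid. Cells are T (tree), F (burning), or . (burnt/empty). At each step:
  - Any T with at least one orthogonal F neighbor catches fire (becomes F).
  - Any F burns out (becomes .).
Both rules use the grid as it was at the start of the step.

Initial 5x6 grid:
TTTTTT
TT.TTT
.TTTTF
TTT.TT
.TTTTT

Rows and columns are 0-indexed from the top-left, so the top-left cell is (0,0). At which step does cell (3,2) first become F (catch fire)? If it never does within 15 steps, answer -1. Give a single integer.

Step 1: cell (3,2)='T' (+3 fires, +1 burnt)
Step 2: cell (3,2)='T' (+5 fires, +3 burnt)
Step 3: cell (3,2)='T' (+4 fires, +5 burnt)
Step 4: cell (3,2)='F' (+4 fires, +4 burnt)
  -> target ignites at step 4
Step 5: cell (3,2)='.' (+4 fires, +4 burnt)
Step 6: cell (3,2)='.' (+4 fires, +4 burnt)
Step 7: cell (3,2)='.' (+1 fires, +4 burnt)
Step 8: cell (3,2)='.' (+0 fires, +1 burnt)
  fire out at step 8

4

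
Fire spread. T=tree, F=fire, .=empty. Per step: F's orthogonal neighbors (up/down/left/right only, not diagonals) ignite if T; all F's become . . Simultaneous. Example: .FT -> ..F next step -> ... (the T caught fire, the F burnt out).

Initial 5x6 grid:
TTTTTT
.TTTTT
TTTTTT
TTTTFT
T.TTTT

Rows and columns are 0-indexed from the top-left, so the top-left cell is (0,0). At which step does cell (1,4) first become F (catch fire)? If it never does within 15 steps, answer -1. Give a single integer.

Step 1: cell (1,4)='T' (+4 fires, +1 burnt)
Step 2: cell (1,4)='F' (+6 fires, +4 burnt)
  -> target ignites at step 2
Step 3: cell (1,4)='.' (+6 fires, +6 burnt)
Step 4: cell (1,4)='.' (+5 fires, +6 burnt)
Step 5: cell (1,4)='.' (+4 fires, +5 burnt)
Step 6: cell (1,4)='.' (+1 fires, +4 burnt)
Step 7: cell (1,4)='.' (+1 fires, +1 burnt)
Step 8: cell (1,4)='.' (+0 fires, +1 burnt)
  fire out at step 8

2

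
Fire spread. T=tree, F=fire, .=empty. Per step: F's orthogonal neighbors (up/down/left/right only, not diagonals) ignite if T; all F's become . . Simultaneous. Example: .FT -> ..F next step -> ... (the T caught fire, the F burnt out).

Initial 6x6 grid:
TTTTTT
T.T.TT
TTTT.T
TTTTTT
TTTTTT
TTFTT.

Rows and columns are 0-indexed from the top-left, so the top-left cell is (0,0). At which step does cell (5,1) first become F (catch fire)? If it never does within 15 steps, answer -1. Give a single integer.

Step 1: cell (5,1)='F' (+3 fires, +1 burnt)
  -> target ignites at step 1
Step 2: cell (5,1)='.' (+5 fires, +3 burnt)
Step 3: cell (5,1)='.' (+5 fires, +5 burnt)
Step 4: cell (5,1)='.' (+6 fires, +5 burnt)
Step 5: cell (5,1)='.' (+3 fires, +6 burnt)
Step 6: cell (5,1)='.' (+4 fires, +3 burnt)
Step 7: cell (5,1)='.' (+3 fires, +4 burnt)
Step 8: cell (5,1)='.' (+2 fires, +3 burnt)
Step 9: cell (5,1)='.' (+0 fires, +2 burnt)
  fire out at step 9

1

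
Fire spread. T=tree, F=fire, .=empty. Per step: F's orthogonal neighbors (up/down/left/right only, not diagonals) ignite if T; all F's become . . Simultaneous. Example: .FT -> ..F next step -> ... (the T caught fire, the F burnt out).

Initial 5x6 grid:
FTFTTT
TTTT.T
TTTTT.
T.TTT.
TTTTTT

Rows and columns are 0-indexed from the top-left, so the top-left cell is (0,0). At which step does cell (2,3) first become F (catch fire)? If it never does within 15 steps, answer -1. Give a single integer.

Step 1: cell (2,3)='T' (+4 fires, +2 burnt)
Step 2: cell (2,3)='T' (+5 fires, +4 burnt)
Step 3: cell (2,3)='F' (+5 fires, +5 burnt)
  -> target ignites at step 3
Step 4: cell (2,3)='.' (+5 fires, +5 burnt)
Step 5: cell (2,3)='.' (+3 fires, +5 burnt)
Step 6: cell (2,3)='.' (+1 fires, +3 burnt)
Step 7: cell (2,3)='.' (+1 fires, +1 burnt)
Step 8: cell (2,3)='.' (+0 fires, +1 burnt)
  fire out at step 8

3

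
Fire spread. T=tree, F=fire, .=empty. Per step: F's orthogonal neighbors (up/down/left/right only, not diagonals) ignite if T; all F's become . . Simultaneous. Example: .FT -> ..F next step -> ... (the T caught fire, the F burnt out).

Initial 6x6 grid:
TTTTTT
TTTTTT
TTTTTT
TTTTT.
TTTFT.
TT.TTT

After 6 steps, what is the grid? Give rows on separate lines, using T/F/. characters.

Step 1: 4 trees catch fire, 1 burn out
  TTTTTT
  TTTTTT
  TTTTTT
  TTTFT.
  TTF.F.
  TT.FTT
Step 2: 5 trees catch fire, 4 burn out
  TTTTTT
  TTTTTT
  TTTFTT
  TTF.F.
  TF....
  TT..FT
Step 3: 7 trees catch fire, 5 burn out
  TTTTTT
  TTTFTT
  TTF.FT
  TF....
  F.....
  TF...F
Step 4: 7 trees catch fire, 7 burn out
  TTTFTT
  TTF.FT
  TF...F
  F.....
  ......
  F.....
Step 5: 5 trees catch fire, 7 burn out
  TTF.FT
  TF...F
  F.....
  ......
  ......
  ......
Step 6: 3 trees catch fire, 5 burn out
  TF...F
  F.....
  ......
  ......
  ......
  ......

TF...F
F.....
......
......
......
......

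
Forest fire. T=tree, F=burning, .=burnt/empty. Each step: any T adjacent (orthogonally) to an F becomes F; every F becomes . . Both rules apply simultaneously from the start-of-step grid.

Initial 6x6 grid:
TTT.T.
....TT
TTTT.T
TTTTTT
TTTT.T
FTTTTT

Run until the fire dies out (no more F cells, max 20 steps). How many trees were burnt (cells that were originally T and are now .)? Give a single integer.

Step 1: +2 fires, +1 burnt (F count now 2)
Step 2: +3 fires, +2 burnt (F count now 3)
Step 3: +4 fires, +3 burnt (F count now 4)
Step 4: +4 fires, +4 burnt (F count now 4)
Step 5: +3 fires, +4 burnt (F count now 3)
Step 6: +3 fires, +3 burnt (F count now 3)
Step 7: +1 fires, +3 burnt (F count now 1)
Step 8: +1 fires, +1 burnt (F count now 1)
Step 9: +1 fires, +1 burnt (F count now 1)
Step 10: +1 fires, +1 burnt (F count now 1)
Step 11: +1 fires, +1 burnt (F count now 1)
Step 12: +0 fires, +1 burnt (F count now 0)
Fire out after step 12
Initially T: 27, now '.': 33
Total burnt (originally-T cells now '.'): 24

Answer: 24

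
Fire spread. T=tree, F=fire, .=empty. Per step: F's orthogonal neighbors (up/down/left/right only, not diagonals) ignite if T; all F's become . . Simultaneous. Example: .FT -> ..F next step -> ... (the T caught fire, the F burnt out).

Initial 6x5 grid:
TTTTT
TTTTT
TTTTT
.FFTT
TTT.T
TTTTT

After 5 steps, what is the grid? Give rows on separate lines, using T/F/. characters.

Step 1: 5 trees catch fire, 2 burn out
  TTTTT
  TTTTT
  TFFTT
  ...FT
  TFF.T
  TTTTT
Step 2: 8 trees catch fire, 5 burn out
  TTTTT
  TFFTT
  F..FT
  ....F
  F...T
  TFFTT
Step 3: 8 trees catch fire, 8 burn out
  TFFTT
  F..FT
  ....F
  .....
  ....F
  F..FT
Step 4: 4 trees catch fire, 8 burn out
  F..FT
  ....F
  .....
  .....
  .....
  ....F
Step 5: 1 trees catch fire, 4 burn out
  ....F
  .....
  .....
  .....
  .....
  .....

....F
.....
.....
.....
.....
.....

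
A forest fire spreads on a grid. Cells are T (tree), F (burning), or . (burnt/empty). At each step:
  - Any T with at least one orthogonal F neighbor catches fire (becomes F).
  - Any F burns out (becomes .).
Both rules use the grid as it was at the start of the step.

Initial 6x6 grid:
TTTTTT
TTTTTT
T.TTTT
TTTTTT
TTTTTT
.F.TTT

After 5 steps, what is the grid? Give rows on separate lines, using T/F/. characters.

Step 1: 1 trees catch fire, 1 burn out
  TTTTTT
  TTTTTT
  T.TTTT
  TTTTTT
  TFTTTT
  ...TTT
Step 2: 3 trees catch fire, 1 burn out
  TTTTTT
  TTTTTT
  T.TTTT
  TFTTTT
  F.FTTT
  ...TTT
Step 3: 3 trees catch fire, 3 burn out
  TTTTTT
  TTTTTT
  T.TTTT
  F.FTTT
  ...FTT
  ...TTT
Step 4: 5 trees catch fire, 3 burn out
  TTTTTT
  TTTTTT
  F.FTTT
  ...FTT
  ....FT
  ...FTT
Step 5: 6 trees catch fire, 5 burn out
  TTTTTT
  FTFTTT
  ...FTT
  ....FT
  .....F
  ....FT

TTTTTT
FTFTTT
...FTT
....FT
.....F
....FT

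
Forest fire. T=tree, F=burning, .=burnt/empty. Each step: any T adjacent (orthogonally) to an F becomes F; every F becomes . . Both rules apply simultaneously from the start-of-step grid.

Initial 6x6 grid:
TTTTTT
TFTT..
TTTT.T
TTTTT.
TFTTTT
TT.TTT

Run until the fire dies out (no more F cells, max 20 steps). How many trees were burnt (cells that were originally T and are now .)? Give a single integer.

Step 1: +8 fires, +2 burnt (F count now 8)
Step 2: +9 fires, +8 burnt (F count now 9)
Step 3: +5 fires, +9 burnt (F count now 5)
Step 4: +4 fires, +5 burnt (F count now 4)
Step 5: +2 fires, +4 burnt (F count now 2)
Step 6: +0 fires, +2 burnt (F count now 0)
Fire out after step 6
Initially T: 29, now '.': 35
Total burnt (originally-T cells now '.'): 28

Answer: 28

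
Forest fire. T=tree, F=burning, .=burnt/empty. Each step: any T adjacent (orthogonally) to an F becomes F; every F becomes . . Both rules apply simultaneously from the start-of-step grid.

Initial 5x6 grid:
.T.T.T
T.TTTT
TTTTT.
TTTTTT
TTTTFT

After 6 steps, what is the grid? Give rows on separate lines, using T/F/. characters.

Step 1: 3 trees catch fire, 1 burn out
  .T.T.T
  T.TTTT
  TTTTT.
  TTTTFT
  TTTF.F
Step 2: 4 trees catch fire, 3 burn out
  .T.T.T
  T.TTTT
  TTTTF.
  TTTF.F
  TTF...
Step 3: 4 trees catch fire, 4 burn out
  .T.T.T
  T.TTFT
  TTTF..
  TTF...
  TF....
Step 4: 5 trees catch fire, 4 burn out
  .T.T.T
  T.TF.F
  TTF...
  TF....
  F.....
Step 5: 5 trees catch fire, 5 burn out
  .T.F.F
  T.F...
  TF....
  F.....
  ......
Step 6: 1 trees catch fire, 5 burn out
  .T....
  T.....
  F.....
  ......
  ......

.T....
T.....
F.....
......
......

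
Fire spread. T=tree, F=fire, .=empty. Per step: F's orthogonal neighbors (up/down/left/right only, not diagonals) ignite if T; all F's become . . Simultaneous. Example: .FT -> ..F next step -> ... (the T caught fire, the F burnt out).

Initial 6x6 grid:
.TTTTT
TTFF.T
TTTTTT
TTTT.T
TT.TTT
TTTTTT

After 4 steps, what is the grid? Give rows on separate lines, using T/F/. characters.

Step 1: 5 trees catch fire, 2 burn out
  .TFFTT
  TF...T
  TTFFTT
  TTTT.T
  TT.TTT
  TTTTTT
Step 2: 7 trees catch fire, 5 burn out
  .F..FT
  F....T
  TF..FT
  TTFF.T
  TT.TTT
  TTTTTT
Step 3: 5 trees catch fire, 7 burn out
  .....F
  .....T
  F....F
  TF...T
  TT.FTT
  TTTTTT
Step 4: 6 trees catch fire, 5 burn out
  ......
  .....F
  ......
  F....F
  TF..FT
  TTTFTT

......
.....F
......
F....F
TF..FT
TTTFTT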